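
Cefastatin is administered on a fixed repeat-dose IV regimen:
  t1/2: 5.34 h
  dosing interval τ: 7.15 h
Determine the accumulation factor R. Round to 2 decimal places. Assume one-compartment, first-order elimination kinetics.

1.65

k = ln2 / t½ = 0.693147 / 5.34 = 0.1298 h⁻¹
e^(−kτ) = e^(−0.1298 × 7.15) = 0.3953
Accumulation ratio R = 1 / (1 − e^(−kτ)) = 1 / (1 − 0.3953) = 1.654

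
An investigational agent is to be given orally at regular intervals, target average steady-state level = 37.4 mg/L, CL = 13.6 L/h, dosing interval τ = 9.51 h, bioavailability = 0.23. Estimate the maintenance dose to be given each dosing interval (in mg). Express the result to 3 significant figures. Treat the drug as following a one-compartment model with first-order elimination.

At steady state, F × (Dose/τ) = Css × CL.
Dose = Css × CL × τ / F = 37.4 × 13.60 × 9.51 / 0.23 = 21030 mg

21000 mg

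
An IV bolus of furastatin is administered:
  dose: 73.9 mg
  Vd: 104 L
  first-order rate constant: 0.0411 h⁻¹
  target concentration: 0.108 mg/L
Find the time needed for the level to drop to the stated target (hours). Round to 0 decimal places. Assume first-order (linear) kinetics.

46 h

C₀ = Dose / Vd = 73.90 / 104 = 0.7106 mg/L
t = ln(C₀ / C) / k = ln(0.7106 / 0.108) / 0.04110
  = ln(6.580) / 0.04110 = 1.884 / 0.04110 = 45.84 h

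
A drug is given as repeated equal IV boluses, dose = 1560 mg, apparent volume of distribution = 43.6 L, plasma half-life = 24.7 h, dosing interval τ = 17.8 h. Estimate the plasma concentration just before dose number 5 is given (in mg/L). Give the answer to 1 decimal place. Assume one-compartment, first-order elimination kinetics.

47.7 mg/L

C₀ per dose = Dose / Vd = 1560 / 43.6 = 35.78 mg/L
k = ln2 / t½ = 0.693147 / 24.7 = 0.02806 h⁻¹
Fraction remaining after one interval: r = e^(−kτ) = e^(−0.02806 × 17.8) = 0.6069
Before dose 5, 4 doses have been given (aged 1τ, 2τ, 3τ, 4τ).
C_trough = C₀ × (r + r² + … + r^4) = C₀ × r(1−r^4)/(1−r)
        = 35.78 × 0.6069 × (1 − 0.1357) / (1 − 0.6069) = 47.74 mg/L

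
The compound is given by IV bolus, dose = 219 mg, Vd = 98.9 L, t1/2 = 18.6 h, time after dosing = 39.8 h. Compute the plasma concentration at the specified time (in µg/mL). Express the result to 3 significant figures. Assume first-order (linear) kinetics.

0.502 µg/mL

C₀ = Dose / Vd = 219.0 / 98.9 = 2.214 mg/L
k = ln2 / t½ = 0.693147 / 18.6 = 0.03727 h⁻¹
C = C₀ · e^(−k·t) = 2.214 × e^(−0.03727 × 39.8)
  = 2.214 × 0.2269 = 0.5024 mg/L
(0.5024 mg/L = 0.5024 µg/mL)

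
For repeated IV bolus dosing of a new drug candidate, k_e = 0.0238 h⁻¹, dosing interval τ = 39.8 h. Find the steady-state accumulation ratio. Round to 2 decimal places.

1.63

e^(−kτ) = e^(−0.02380 × 39.8) = 0.3878
Accumulation ratio R = 1 / (1 − e^(−kτ)) = 1 / (1 − 0.3878) = 1.633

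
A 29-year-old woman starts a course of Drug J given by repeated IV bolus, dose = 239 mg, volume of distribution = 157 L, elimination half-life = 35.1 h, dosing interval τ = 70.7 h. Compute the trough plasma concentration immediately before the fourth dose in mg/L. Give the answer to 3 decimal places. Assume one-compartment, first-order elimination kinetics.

C₀ per dose = Dose / Vd = 239 / 157 = 1.522 mg/L
k = ln2 / t½ = 0.693147 / 35.1 = 0.01975 h⁻¹
Fraction remaining after one interval: r = e^(−kτ) = e^(−0.01975 × 70.7) = 0.2475
Before dose 4, 3 doses have been given (aged 1τ, 2τ, 3τ).
C_trough = C₀ × (r + r² + … + r^3) = C₀ × r(1−r^3)/(1−r)
        = 1.522 × 0.2475 × (1 − 0.01516) / (1 − 0.2475) = 0.4930 mg/L

0.493 mg/L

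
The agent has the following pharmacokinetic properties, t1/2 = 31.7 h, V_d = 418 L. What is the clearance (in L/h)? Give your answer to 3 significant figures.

k = ln2 / t½ = 0.693147 / 31.7 = 0.02187 h⁻¹
CL = k × Vd = 0.02187 × 418 = 9.142 L/h

9.14 L/h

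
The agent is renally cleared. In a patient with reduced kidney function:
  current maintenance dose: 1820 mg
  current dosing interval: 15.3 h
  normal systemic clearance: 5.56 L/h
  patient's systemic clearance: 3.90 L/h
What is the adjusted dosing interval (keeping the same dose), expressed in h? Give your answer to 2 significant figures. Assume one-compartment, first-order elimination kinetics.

To keep the same average steady-state level, dosing rate must scale with clearance.
CL ratio = 3.90 / 5.56 = 0.7014
New interval (same dose) = 15.3 / 0.7014 = 21.81 h

22 h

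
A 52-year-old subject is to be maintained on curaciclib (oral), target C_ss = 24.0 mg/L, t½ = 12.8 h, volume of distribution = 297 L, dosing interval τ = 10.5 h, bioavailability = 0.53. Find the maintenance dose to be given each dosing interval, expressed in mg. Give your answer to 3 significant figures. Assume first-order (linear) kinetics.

k = ln2 / t½ = 0.693147 / 12.8 = 0.05415 h⁻¹
CL = k × Vd = 0.05415 × 297 = 16.08 L/h
At steady state, F × (Dose/τ) = Css × CL.
Dose = Css × CL × τ / F = 24.0 × 16.08 × 10.5 / 0.53 = 7646 mg

7650 mg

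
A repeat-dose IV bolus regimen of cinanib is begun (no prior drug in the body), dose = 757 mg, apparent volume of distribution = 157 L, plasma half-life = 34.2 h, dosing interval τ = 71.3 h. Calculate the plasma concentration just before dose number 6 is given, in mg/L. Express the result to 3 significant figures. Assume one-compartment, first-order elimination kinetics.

C₀ per dose = Dose / Vd = 757 / 157 = 4.822 mg/L
k = ln2 / t½ = 0.693147 / 34.2 = 0.02027 h⁻¹
Fraction remaining after one interval: r = e^(−kτ) = e^(−0.02027 × 71.3) = 0.2357
Before dose 6, 5 doses have been given (aged 1τ, 2τ, 3τ, 4τ, 5τ).
C_trough = C₀ × (r + r² + … + r^5) = C₀ × r(1−r^5)/(1−r)
        = 4.822 × 0.2357 × (1 − 0.0007274) / (1 − 0.2357) = 1.486 mg/L

1.49 mg/L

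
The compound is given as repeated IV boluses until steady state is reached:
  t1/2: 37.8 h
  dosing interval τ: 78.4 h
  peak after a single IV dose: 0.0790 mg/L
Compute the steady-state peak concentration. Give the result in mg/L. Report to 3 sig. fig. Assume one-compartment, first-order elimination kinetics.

k = ln2 / t½ = 0.693147 / 37.8 = 0.01834 h⁻¹
e^(−kτ) = e^(−0.01834 × 78.4) = 0.2374
Accumulation ratio R = 1 / (1 − e^(−kτ)) = 1 / (1 − 0.2374) = 1.311
Steady-state peak = C₀ × R = 0.0790 × 1.311 = 0.1036 mg/L

0.104 mg/L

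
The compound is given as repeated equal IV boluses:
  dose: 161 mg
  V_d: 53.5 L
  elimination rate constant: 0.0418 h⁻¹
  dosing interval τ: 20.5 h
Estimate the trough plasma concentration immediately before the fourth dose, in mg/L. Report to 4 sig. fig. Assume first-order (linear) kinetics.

2.050 mg/L

C₀ per dose = Dose / Vd = 161 / 53.5 = 3.009 mg/L
Fraction remaining after one interval: r = e^(−kτ) = e^(−0.04180 × 20.5) = 0.4245
Before dose 4, 3 doses have been given (aged 1τ, 2τ, 3τ).
C_trough = C₀ × (r + r² + … + r^3) = C₀ × r(1−r^3)/(1−r)
        = 3.009 × 0.4245 × (1 − 0.07650) / (1 − 0.4245) = 2.050 mg/L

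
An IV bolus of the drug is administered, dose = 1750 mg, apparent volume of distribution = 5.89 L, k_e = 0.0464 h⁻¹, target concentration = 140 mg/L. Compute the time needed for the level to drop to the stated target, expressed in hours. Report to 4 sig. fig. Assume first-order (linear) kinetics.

16.22 h

C₀ = Dose / Vd = 1750 / 5.89 = 297.1 mg/L
t = ln(C₀ / C) / k = ln(297.1 / 140) / 0.04640
  = ln(2.122) / 0.04640 = 0.7524 / 0.04640 = 16.22 h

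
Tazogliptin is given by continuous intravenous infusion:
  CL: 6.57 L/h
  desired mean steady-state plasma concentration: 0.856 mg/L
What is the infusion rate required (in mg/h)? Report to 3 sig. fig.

At steady state, infusion rate R₀ = Css × CL = 0.856 × 6.570 = 5.624 mg/h

5.62 mg/h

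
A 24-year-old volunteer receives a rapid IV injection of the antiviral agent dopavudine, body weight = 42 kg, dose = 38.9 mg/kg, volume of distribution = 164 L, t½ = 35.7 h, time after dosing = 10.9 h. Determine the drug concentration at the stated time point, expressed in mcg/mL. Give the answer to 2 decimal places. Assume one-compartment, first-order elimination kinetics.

Total dose = 38.9 × 42 = 1634 mg
C₀ = Dose / Vd = 1634 / 164 = 9.963 mg/L
k = ln2 / t½ = 0.693147 / 35.7 = 0.01942 h⁻¹
C = C₀ · e^(−k·t) = 9.963 × e^(−0.01942 × 10.9)
  = 9.963 × 0.8092 = 8.062 mg/L
(8.062 mg/L = 8.062 mcg/mL)

8.06 mcg/mL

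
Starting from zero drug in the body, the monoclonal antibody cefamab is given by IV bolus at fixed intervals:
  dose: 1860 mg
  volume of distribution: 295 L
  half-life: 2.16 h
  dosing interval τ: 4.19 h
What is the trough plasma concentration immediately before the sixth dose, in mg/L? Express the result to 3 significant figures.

2.22 mg/L

C₀ per dose = Dose / Vd = 1860 / 295 = 6.305 mg/L
k = ln2 / t½ = 0.693147 / 2.16 = 0.3209 h⁻¹
Fraction remaining after one interval: r = e^(−kτ) = e^(−0.3209 × 4.19) = 0.2607
Before dose 6, 5 doses have been given (aged 1τ, 2τ, 3τ, 4τ, 5τ).
C_trough = C₀ × (r + r² + … + r^5) = C₀ × r(1−r^5)/(1−r)
        = 6.305 × 0.2607 × (1 − 0.001204) / (1 − 0.2607) = 2.221 mg/L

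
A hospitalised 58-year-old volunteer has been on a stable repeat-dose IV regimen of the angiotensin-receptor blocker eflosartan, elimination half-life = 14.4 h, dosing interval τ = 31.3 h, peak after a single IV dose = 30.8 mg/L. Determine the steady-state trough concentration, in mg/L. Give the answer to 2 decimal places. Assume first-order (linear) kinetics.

k = ln2 / t½ = 0.693147 / 14.4 = 0.04814 h⁻¹
e^(−kτ) = e^(−0.04814 × 31.3) = 0.2216
Accumulation ratio R = 1 / (1 − e^(−kτ)) = 1 / (1 − 0.2216) = 1.285
Steady-state trough = C₀ × R × e^(−kτ) = 30.8 × 1.285 × 0.2216 = 8.770 mg/L

8.77 mg/L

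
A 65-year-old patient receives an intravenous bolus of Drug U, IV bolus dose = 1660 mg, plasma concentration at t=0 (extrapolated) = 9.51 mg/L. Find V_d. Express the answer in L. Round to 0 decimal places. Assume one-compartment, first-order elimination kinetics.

Vd = Dose / C₀ = 1660 / 9.51 = 174.6 L

175 L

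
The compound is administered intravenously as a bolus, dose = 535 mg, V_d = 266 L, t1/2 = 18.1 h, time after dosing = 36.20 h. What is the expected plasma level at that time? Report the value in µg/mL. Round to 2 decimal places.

0.50 µg/mL

C₀ = Dose / Vd = 535.0 / 266 = 2.011 mg/L
k = ln2 / t½ = 0.693147 / 18.1 = 0.03830 h⁻¹
t / t½ = 36.20 / 18.1 = 2 half-lives
C = C₀ × (1/2)^2 = 2.011 × 0.2500 = 0.5028 mg/L
(0.5028 mg/L = 0.5028 µg/mL)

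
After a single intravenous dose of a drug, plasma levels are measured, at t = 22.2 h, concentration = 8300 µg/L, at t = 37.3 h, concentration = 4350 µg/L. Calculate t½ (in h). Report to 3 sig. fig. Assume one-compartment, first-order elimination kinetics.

16.2 h

k = ln(C₁/C₂) / (t₂ − t₁) = ln(8300/4350) / (37.3 − 22.2)
  = 0.6461 / 15.10 = 0.04279 h⁻¹
t½ = ln2 / k = 0.693147 / 0.04279 = 16.20 h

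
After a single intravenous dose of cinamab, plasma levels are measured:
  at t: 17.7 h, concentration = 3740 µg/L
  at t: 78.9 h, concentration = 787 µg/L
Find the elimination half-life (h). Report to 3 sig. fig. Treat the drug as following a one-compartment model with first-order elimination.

k = ln(C₁/C₂) / (t₂ − t₁) = ln(3740/787) / (78.9 − 17.7)
  = 1.559 / 61.20 = 0.02547 h⁻¹
t½ = ln2 / k = 0.693147 / 0.02547 = 27.21 h

27.2 h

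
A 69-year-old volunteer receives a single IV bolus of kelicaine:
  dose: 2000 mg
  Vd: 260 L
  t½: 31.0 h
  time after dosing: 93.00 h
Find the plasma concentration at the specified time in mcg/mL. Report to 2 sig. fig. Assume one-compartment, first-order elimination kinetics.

0.96 mcg/mL

C₀ = Dose / Vd = 2000 / 260 = 7.692 mg/L
k = ln2 / t½ = 0.693147 / 31.0 = 0.02236 h⁻¹
t / t½ = 93.00 / 31.0 = 3 half-lives
C = C₀ × (1/2)^3 = 7.692 × 0.1250 = 0.9615 mg/L
(0.9615 mg/L = 0.9615 mcg/mL)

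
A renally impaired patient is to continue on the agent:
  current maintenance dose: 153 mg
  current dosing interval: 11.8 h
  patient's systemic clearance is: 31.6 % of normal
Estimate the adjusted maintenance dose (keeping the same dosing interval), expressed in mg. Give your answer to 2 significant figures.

To keep the same average steady-state level, dosing rate must scale with clearance.
CL ratio = 31.6 / 100 = 0.3160
New dose (same interval) = 153 × 0.3160 = 48.35 mg

48 mg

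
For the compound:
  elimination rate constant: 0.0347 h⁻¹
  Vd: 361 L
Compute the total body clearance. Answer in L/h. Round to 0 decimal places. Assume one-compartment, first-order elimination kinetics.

CL = k × Vd = 0.0347 × 361 = 12.53 L/h

13 L/h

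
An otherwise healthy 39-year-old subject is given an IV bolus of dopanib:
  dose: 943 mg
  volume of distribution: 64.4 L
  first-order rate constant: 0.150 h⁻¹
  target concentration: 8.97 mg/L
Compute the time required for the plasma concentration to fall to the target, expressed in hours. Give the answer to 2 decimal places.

C₀ = Dose / Vd = 943.0 / 64.4 = 14.64 mg/L
t = ln(C₀ / C) / k = ln(14.64 / 8.97) / 0.1500
  = ln(1.632) / 0.1500 = 0.4898 / 0.1500 = 3.265 h

3.27 h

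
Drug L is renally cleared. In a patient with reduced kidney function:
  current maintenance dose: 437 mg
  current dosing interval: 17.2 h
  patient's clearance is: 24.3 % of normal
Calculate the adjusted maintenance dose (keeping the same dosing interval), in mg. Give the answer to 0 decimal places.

To keep the same average steady-state level, dosing rate must scale with clearance.
CL ratio = 24.3 / 100 = 0.2430
New dose (same interval) = 437 × 0.2430 = 106.2 mg

106 mg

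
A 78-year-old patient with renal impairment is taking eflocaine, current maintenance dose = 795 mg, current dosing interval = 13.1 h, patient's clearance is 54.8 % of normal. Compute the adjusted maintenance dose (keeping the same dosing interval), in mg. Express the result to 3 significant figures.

436 mg

To keep the same average steady-state level, dosing rate must scale with clearance.
CL ratio = 54.8 / 100 = 0.5480
New dose (same interval) = 795 × 0.5480 = 435.7 mg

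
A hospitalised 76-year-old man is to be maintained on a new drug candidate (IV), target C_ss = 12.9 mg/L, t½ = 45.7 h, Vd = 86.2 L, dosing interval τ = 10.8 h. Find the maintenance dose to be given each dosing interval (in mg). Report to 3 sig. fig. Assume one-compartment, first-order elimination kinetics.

182 mg

k = ln2 / t½ = 0.693147 / 45.7 = 0.01517 h⁻¹
CL = k × Vd = 0.01517 × 86.2 = 1.308 L/h
At steady state, Dose/τ = Css × CL.
Dose = Css × CL × τ = 12.9 × 1.308 × 10.8 = 182.2 mg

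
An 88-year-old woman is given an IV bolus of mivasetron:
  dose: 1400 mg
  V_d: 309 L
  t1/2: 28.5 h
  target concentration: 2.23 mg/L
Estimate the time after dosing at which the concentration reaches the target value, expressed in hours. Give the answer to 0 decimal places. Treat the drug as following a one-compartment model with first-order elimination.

29 h

C₀ = Dose / Vd = 1400 / 309 = 4.531 mg/L
k = ln2 / t½ = 0.693147 / 28.5 = 0.02432 h⁻¹
t = ln(C₀ / C) / k = ln(4.531 / 2.23) / 0.02432
  = ln(2.032) / 0.02432 = 0.7090 / 0.02432 = 29.15 h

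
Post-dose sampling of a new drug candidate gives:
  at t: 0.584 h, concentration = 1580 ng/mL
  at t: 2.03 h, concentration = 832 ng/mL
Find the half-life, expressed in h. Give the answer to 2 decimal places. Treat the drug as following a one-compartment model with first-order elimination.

1.56 h

k = ln(C₁/C₂) / (t₂ − t₁) = ln(1580/832) / (2.03 − 0.584)
  = 0.6413 / 1.446 = 0.4435 h⁻¹
t½ = ln2 / k = 0.693147 / 0.4435 = 1.563 h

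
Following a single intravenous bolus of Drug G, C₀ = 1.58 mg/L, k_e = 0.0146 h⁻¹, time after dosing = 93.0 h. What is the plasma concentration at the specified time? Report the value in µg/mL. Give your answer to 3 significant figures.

0.406 µg/mL

C = C₀ · e^(−k·t) = 1.580 × e^(−0.01460 × 93.0)
  = 1.580 × 0.2572 = 0.4064 mg/L
(0.4064 mg/L = 0.4064 µg/mL)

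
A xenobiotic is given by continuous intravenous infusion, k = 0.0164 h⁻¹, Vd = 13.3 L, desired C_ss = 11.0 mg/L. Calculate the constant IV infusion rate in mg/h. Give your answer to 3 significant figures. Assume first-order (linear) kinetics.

2.40 mg/h

CL = k × Vd = 0.01640 × 13.3 = 0.2181 L/h
At steady state, infusion rate R₀ = Css × CL = 11.0 × 0.2181 = 2.399 mg/h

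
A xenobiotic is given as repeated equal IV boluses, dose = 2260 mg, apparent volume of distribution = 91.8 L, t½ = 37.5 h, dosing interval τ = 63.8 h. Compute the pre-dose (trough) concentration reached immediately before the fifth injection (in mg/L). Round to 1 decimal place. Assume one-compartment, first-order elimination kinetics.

C₀ per dose = Dose / Vd = 2260 / 91.8 = 24.62 mg/L
k = ln2 / t½ = 0.693147 / 37.5 = 0.01848 h⁻¹
Fraction remaining after one interval: r = e^(−kτ) = e^(−0.01848 × 63.8) = 0.3076
Before dose 5, 4 doses have been given (aged 1τ, 2τ, 3τ, 4τ).
C_trough = C₀ × (r + r² + … + r^4) = C₀ × r(1−r^4)/(1−r)
        = 24.62 × 0.3076 × (1 − 0.008953) / (1 − 0.3076) = 10.84 mg/L

10.8 mg/L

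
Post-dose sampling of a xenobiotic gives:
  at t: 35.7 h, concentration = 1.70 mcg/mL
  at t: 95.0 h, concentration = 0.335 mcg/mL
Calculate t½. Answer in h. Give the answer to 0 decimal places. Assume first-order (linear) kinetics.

25 h

k = ln(C₁/C₂) / (t₂ − t₁) = ln(1.70/0.335) / (95.0 − 35.7)
  = 1.624 / 59.30 = 0.02739 h⁻¹
t½ = ln2 / k = 0.693147 / 0.02739 = 25.31 h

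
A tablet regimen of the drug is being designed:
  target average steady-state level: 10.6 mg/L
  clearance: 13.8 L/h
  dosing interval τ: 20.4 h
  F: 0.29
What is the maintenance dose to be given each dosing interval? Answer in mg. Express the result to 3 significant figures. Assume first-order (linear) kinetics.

At steady state, F × (Dose/τ) = Css × CL.
Dose = Css × CL × τ / F = 10.6 × 13.80 × 20.4 / 0.29 = 10290 mg

10300 mg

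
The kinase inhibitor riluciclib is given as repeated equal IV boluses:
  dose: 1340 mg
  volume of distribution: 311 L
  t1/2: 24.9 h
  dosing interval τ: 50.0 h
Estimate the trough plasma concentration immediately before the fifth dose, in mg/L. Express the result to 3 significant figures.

1.42 mg/L

C₀ per dose = Dose / Vd = 1340 / 311 = 4.309 mg/L
k = ln2 / t½ = 0.693147 / 24.9 = 0.02784 h⁻¹
Fraction remaining after one interval: r = e^(−kτ) = e^(−0.02784 × 50.0) = 0.2486
Before dose 5, 4 doses have been given (aged 1τ, 2τ, 3τ, 4τ).
C_trough = C₀ × (r + r² + … + r^4) = C₀ × r(1−r^4)/(1−r)
        = 4.309 × 0.2486 × (1 − 0.003819) / (1 − 0.2486) = 1.420 mg/L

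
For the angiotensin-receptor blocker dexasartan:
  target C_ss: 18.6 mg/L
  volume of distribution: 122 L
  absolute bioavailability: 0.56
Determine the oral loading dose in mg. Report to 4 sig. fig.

LD = Css × Vd / F = 18.6 × 122 / 0.56 = 4052 mg

4052 mg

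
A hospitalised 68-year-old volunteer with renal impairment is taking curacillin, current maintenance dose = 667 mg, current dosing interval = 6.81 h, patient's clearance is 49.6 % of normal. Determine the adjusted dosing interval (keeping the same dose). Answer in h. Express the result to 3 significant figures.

To keep the same average steady-state level, dosing rate must scale with clearance.
CL ratio = 49.6 / 100 = 0.4960
New interval (same dose) = 6.81 / 0.4960 = 13.73 h

13.7 h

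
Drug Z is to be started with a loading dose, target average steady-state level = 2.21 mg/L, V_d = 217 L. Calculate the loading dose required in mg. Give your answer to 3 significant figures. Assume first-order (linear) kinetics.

LD = Css × Vd = 2.21 × 217 = 479.6 mg

480 mg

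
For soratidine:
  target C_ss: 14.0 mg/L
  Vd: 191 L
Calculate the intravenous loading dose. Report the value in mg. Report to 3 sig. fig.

LD = Css × Vd = 14.0 × 191 = 2674 mg

2670 mg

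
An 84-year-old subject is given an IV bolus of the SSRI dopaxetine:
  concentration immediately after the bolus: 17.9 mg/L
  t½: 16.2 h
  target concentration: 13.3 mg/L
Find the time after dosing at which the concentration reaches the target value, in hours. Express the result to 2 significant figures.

k = ln2 / t½ = 0.693147 / 16.2 = 0.04279 h⁻¹
t = ln(C₀ / C) / k = ln(17.90 / 13.3) / 0.04279
  = ln(1.346) / 0.04279 = 0.2971 / 0.04279 = 6.943 h

6.9 h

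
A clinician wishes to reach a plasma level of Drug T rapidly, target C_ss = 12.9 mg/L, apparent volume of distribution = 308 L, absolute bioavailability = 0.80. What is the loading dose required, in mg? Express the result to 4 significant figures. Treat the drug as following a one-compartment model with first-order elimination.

4967 mg

LD = Css × Vd / F = 12.9 × 308 / 0.80 = 4967 mg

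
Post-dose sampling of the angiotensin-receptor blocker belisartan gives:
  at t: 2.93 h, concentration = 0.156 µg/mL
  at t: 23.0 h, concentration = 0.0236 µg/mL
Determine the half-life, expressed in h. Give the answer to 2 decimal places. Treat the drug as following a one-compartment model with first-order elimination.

7.37 h

k = ln(C₁/C₂) / (t₂ − t₁) = ln(0.156/0.0236) / (23.0 − 2.93)
  = 1.889 / 20.07 = 0.09412 h⁻¹
t½ = ln2 / k = 0.693147 / 0.09412 = 7.365 h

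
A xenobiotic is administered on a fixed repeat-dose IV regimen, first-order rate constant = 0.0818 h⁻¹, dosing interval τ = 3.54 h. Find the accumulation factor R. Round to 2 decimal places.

3.98

e^(−kτ) = e^(−0.08180 × 3.54) = 0.7486
Accumulation ratio R = 1 / (1 − e^(−kτ)) = 1 / (1 − 0.7486) = 3.978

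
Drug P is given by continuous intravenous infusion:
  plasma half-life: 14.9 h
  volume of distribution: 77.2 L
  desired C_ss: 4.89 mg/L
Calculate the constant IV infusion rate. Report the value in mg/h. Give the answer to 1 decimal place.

17.6 mg/h

k = ln2 / t½ = 0.693147 / 14.9 = 0.04652 h⁻¹
CL = k × Vd = 0.04652 × 77.2 = 3.591 L/h
At steady state, infusion rate R₀ = Css × CL = 4.89 × 3.591 = 17.56 mg/h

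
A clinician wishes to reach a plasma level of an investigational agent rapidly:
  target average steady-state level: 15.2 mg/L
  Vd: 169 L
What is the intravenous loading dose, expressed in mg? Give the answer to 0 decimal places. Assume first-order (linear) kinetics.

2569 mg

LD = Css × Vd = 15.2 × 169 = 2569 mg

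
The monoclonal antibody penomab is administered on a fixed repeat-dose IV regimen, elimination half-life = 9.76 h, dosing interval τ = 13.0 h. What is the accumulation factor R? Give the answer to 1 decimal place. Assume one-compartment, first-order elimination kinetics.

1.7

k = ln2 / t½ = 0.693147 / 9.76 = 0.07102 h⁻¹
e^(−kτ) = e^(−0.07102 × 13.0) = 0.3972
Accumulation ratio R = 1 / (1 − e^(−kτ)) = 1 / (1 − 0.3972) = 1.659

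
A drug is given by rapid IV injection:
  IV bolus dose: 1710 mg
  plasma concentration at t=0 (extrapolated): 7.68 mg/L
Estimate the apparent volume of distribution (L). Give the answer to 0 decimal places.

223 L

Vd = Dose / C₀ = 1710 / 7.68 = 222.7 L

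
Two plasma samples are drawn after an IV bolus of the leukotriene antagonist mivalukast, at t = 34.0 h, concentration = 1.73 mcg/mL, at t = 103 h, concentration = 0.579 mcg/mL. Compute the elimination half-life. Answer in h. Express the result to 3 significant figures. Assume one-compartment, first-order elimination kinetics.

43.7 h

k = ln(C₁/C₂) / (t₂ − t₁) = ln(1.73/0.579) / (103 − 34.0)
  = 1.095 / 69.00 = 0.01587 h⁻¹
t½ = ln2 / k = 0.693147 / 0.01587 = 43.68 h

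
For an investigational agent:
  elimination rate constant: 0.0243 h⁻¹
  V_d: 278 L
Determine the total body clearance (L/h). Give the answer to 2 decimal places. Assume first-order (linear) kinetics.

6.76 L/h

CL = k × Vd = 0.0243 × 278 = 6.755 L/h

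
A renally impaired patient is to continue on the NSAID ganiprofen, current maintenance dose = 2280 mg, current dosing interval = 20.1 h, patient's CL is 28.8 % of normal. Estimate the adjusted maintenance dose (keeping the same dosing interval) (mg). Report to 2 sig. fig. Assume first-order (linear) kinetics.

To keep the same average steady-state level, dosing rate must scale with clearance.
CL ratio = 28.8 / 100 = 0.2880
New dose (same interval) = 2280 × 0.2880 = 656.6 mg

660 mg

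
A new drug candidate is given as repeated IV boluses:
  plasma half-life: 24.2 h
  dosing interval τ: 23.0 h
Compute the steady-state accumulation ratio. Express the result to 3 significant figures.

k = ln2 / t½ = 0.693147 / 24.2 = 0.02864 h⁻¹
e^(−kτ) = e^(−0.02864 × 23.0) = 0.5175
Accumulation ratio R = 1 / (1 − e^(−kτ)) = 1 / (1 − 0.5175) = 2.073

2.07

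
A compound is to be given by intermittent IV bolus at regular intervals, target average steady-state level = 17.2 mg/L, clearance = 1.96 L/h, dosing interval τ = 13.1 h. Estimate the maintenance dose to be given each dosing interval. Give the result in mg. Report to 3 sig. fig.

At steady state, Dose/τ = Css × CL.
Dose = Css × CL × τ = 17.2 × 1.960 × 13.1 = 441.6 mg

442 mg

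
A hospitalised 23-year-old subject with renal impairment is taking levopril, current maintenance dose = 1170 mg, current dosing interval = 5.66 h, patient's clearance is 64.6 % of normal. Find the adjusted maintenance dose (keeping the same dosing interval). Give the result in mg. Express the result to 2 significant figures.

760 mg

To keep the same average steady-state level, dosing rate must scale with clearance.
CL ratio = 64.6 / 100 = 0.6460
New dose (same interval) = 1170 × 0.6460 = 755.8 mg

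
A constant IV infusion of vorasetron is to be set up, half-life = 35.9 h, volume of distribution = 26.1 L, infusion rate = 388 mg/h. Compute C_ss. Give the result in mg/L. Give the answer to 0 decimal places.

770 mg/L

k = ln2 / t½ = 0.693147 / 35.9 = 0.01931 h⁻¹
CL = k × Vd = 0.01931 × 26.1 = 0.5040 L/h
At steady state Css = R₀ / CL = 388 / 0.5040 = 769.8 mg/L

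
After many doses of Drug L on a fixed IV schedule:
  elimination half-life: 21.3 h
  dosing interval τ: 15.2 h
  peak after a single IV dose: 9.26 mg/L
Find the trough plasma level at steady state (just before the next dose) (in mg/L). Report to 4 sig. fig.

14.47 mg/L

k = ln2 / t½ = 0.693147 / 21.3 = 0.03254 h⁻¹
e^(−kτ) = e^(−0.03254 × 15.2) = 0.6098
Accumulation ratio R = 1 / (1 − e^(−kτ)) = 1 / (1 − 0.6098) = 2.563
Steady-state trough = C₀ × R × e^(−kτ) = 9.26 × 2.563 × 0.6098 = 14.47 mg/L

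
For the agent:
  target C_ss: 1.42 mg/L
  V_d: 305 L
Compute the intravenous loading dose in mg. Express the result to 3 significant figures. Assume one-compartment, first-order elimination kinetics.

433 mg

LD = Css × Vd = 1.42 × 305 = 433.1 mg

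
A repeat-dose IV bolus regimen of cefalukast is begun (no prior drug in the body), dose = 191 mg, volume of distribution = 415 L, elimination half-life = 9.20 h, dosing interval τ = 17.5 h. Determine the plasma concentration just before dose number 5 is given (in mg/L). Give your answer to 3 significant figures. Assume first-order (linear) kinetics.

0.167 mg/L

C₀ per dose = Dose / Vd = 191 / 415 = 0.4602 mg/L
k = ln2 / t½ = 0.693147 / 9.20 = 0.07534 h⁻¹
Fraction remaining after one interval: r = e^(−kτ) = e^(−0.07534 × 17.5) = 0.2675
Before dose 5, 4 doses have been given (aged 1τ, 2τ, 3τ, 4τ).
C_trough = C₀ × (r + r² + … + r^4) = C₀ × r(1−r^4)/(1−r)
        = 0.4602 × 0.2675 × (1 − 0.005120) / (1 − 0.2675) = 0.1672 mg/L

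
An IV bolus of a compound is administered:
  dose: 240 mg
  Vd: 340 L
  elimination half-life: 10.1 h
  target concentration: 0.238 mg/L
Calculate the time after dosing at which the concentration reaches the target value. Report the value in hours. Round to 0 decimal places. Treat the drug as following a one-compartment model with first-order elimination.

C₀ = Dose / Vd = 240.0 / 340 = 0.7059 mg/L
k = ln2 / t½ = 0.693147 / 10.1 = 0.06863 h⁻¹
t = ln(C₀ / C) / k = ln(0.7059 / 0.238) / 0.06863
  = ln(2.966) / 0.06863 = 1.087 / 0.06863 = 15.84 h

16 h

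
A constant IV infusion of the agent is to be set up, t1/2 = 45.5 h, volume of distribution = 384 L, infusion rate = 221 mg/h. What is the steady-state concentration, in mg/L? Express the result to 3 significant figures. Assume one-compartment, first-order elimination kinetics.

k = ln2 / t½ = 0.693147 / 45.5 = 0.01523 h⁻¹
CL = k × Vd = 0.01523 × 384 = 5.848 L/h
At steady state Css = R₀ / CL = 221 / 5.848 = 37.79 mg/L

37.8 mg/L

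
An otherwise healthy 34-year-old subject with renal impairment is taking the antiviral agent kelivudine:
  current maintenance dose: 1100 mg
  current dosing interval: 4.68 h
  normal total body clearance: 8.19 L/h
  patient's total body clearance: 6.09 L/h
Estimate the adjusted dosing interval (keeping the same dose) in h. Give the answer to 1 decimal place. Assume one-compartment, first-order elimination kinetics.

To keep the same average steady-state level, dosing rate must scale with clearance.
CL ratio = 6.09 / 8.19 = 0.7436
New interval (same dose) = 4.68 / 0.7436 = 6.294 h

6.3 h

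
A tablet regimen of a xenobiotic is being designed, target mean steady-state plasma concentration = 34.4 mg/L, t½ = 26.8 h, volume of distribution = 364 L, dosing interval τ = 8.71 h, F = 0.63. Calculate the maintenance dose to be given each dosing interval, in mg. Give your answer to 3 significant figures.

k = ln2 / t½ = 0.693147 / 26.8 = 0.02586 h⁻¹
CL = k × Vd = 0.02586 × 364 = 9.413 L/h
At steady state, F × (Dose/τ) = Css × CL.
Dose = Css × CL × τ / F = 34.4 × 9.413 × 8.71 / 0.63 = 4477 mg

4480 mg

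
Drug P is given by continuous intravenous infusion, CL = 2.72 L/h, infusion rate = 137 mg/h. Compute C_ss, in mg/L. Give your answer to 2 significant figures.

50 mg/L

At steady state Css = R₀ / CL = 137 / 2.720 = 50.37 mg/L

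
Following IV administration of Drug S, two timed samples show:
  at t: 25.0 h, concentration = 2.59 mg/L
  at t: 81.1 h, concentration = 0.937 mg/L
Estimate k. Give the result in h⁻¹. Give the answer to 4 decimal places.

k = ln(C₁/C₂) / (t₂ − t₁) = ln(2.59/0.937) / (81.1 − 25.0)
  = 1.017 / 56.10 = 0.01813 h⁻¹

0.0181 h⁻¹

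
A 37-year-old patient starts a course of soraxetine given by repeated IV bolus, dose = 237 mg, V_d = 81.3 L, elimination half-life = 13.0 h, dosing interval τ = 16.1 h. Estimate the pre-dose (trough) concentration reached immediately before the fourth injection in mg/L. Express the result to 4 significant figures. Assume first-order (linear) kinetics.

C₀ per dose = Dose / Vd = 237 / 81.3 = 2.915 mg/L
k = ln2 / t½ = 0.693147 / 13.0 = 0.05332 h⁻¹
Fraction remaining after one interval: r = e^(−kτ) = e^(−0.05332 × 16.1) = 0.4238
Before dose 4, 3 doses have been given (aged 1τ, 2τ, 3τ).
C_trough = C₀ × (r + r² + … + r^3) = C₀ × r(1−r^3)/(1−r)
        = 2.915 × 0.4238 × (1 − 0.07612) / (1 − 0.4238) = 1.981 mg/L

1.981 mg/L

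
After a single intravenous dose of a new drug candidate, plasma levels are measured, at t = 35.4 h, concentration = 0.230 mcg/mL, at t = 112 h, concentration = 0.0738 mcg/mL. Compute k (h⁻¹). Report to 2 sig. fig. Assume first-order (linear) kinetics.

0.015 h⁻¹

k = ln(C₁/C₂) / (t₂ − t₁) = ln(0.230/0.0738) / (112 − 35.4)
  = 1.137 / 76.60 = 0.01484 h⁻¹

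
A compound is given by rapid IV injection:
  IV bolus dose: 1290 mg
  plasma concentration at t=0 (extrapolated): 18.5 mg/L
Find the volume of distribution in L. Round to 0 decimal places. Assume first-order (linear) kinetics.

70 L

Vd = Dose / C₀ = 1290 / 18.5 = 69.73 L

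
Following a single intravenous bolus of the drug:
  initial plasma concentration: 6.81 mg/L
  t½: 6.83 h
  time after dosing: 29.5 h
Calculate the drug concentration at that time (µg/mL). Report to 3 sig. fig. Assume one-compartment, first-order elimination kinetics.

k = ln2 / t½ = 0.693147 / 6.83 = 0.1015 h⁻¹
C = C₀ · e^(−k·t) = 6.810 × e^(−0.1015 × 29.5)
  = 6.810 × 0.05007 = 0.3410 mg/L
(0.3410 mg/L = 0.3410 µg/mL)

0.341 µg/mL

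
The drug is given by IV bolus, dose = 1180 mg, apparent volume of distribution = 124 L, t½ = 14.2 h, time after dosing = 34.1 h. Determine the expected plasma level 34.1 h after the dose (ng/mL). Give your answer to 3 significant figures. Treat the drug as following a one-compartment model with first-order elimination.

C₀ = Dose / Vd = 1180 / 124 = 9.516 mg/L
k = ln2 / t½ = 0.693147 / 14.2 = 0.04881 h⁻¹
C = C₀ · e^(−k·t) = 9.516 × e^(−0.04881 × 34.1)
  = 9.516 × 0.1893 = 1.801 mg/L
Convert: 1.801 mg/L × 1000 = 1801 ng/mL

1800 ng/mL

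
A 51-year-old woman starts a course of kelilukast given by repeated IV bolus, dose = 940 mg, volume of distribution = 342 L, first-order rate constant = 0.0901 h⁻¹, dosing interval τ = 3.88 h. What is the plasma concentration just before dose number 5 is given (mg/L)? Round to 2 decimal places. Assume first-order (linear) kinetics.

4.95 mg/L

C₀ per dose = Dose / Vd = 940 / 342 = 2.749 mg/L
Fraction remaining after one interval: r = e^(−kτ) = e^(−0.09010 × 3.88) = 0.7050
Before dose 5, 4 doses have been given (aged 1τ, 2τ, 3τ, 4τ).
C_trough = C₀ × (r + r² + … + r^4) = C₀ × r(1−r^4)/(1−r)
        = 2.749 × 0.7050 × (1 − 0.2470) / (1 − 0.7050) = 4.947 mg/L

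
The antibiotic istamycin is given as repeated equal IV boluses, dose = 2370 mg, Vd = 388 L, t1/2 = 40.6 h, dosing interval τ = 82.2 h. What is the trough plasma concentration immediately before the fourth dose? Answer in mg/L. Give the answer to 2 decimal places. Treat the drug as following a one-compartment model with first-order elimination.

C₀ per dose = Dose / Vd = 2370 / 388 = 6.108 mg/L
k = ln2 / t½ = 0.693147 / 40.6 = 0.01707 h⁻¹
Fraction remaining after one interval: r = e^(−kτ) = e^(−0.01707 × 82.2) = 0.2458
Before dose 4, 3 doses have been given (aged 1τ, 2τ, 3τ).
C_trough = C₀ × (r + r² + … + r^3) = C₀ × r(1−r^3)/(1−r)
        = 6.108 × 0.2458 × (1 − 0.01485) / (1 − 0.2458) = 1.961 mg/L

1.96 mg/L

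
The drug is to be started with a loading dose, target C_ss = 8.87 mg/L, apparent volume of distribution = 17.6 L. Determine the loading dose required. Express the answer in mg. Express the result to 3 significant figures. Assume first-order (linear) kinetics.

LD = Css × Vd = 8.87 × 17.6 = 156.1 mg

156 mg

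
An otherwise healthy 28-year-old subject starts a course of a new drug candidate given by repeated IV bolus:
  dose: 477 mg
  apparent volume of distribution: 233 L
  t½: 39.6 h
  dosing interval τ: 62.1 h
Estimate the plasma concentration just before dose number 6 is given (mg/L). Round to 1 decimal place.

1.0 mg/L

C₀ per dose = Dose / Vd = 477 / 233 = 2.047 mg/L
k = ln2 / t½ = 0.693147 / 39.6 = 0.01750 h⁻¹
Fraction remaining after one interval: r = e^(−kτ) = e^(−0.01750 × 62.1) = 0.3373
Before dose 6, 5 doses have been given (aged 1τ, 2τ, 3τ, 4τ, 5τ).
C_trough = C₀ × (r + r² + … + r^5) = C₀ × r(1−r^5)/(1−r)
        = 2.047 × 0.3373 × (1 − 0.004366) / (1 − 0.3373) = 1.037 mg/L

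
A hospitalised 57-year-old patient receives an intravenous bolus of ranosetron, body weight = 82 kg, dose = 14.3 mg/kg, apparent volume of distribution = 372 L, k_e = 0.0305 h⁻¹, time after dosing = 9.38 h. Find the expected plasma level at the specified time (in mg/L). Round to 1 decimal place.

2.4 mg/L

Total dose = 14.3 × 82 = 1173 mg
C₀ = Dose / Vd = 1173 / 372 = 3.153 mg/L
C = C₀ · e^(−k·t) = 3.153 × e^(−0.03050 × 9.38)
  = 3.153 × 0.7512 = 2.369 mg/L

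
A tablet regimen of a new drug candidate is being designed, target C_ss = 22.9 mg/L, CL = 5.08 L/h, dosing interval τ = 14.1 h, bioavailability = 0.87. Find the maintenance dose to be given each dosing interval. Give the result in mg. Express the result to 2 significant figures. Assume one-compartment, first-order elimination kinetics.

At steady state, F × (Dose/τ) = Css × CL.
Dose = Css × CL × τ / F = 22.9 × 5.080 × 14.1 / 0.87 = 1885 mg

1900 mg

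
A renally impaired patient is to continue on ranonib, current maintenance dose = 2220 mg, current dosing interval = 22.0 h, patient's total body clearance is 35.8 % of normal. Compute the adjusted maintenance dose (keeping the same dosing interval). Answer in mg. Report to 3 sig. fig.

To keep the same average steady-state level, dosing rate must scale with clearance.
CL ratio = 35.8 / 100 = 0.3580
New dose (same interval) = 2220 × 0.3580 = 794.8 mg

795 mg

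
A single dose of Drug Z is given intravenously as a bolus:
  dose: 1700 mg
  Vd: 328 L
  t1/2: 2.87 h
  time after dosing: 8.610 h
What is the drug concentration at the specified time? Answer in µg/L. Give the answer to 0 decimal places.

648 µg/L

C₀ = Dose / Vd = 1700 / 328 = 5.183 mg/L
k = ln2 / t½ = 0.693147 / 2.87 = 0.2415 h⁻¹
t / t½ = 8.610 / 2.87 = 3 half-lives
C = C₀ × (1/2)^3 = 5.183 × 0.1250 = 0.6479 mg/L
Convert: 0.6479 mg/L × 1000 = 647.9 µg/L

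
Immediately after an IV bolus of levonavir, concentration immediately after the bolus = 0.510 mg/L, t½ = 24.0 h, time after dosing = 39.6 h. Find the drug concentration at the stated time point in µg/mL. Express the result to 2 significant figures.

k = ln2 / t½ = 0.693147 / 24.0 = 0.02888 h⁻¹
C = C₀ · e^(−k·t) = 0.5100 × e^(−0.02888 × 39.6)
  = 0.5100 × 0.3187 = 0.1625 mg/L
(0.1625 mg/L = 0.1625 µg/mL)

0.16 µg/mL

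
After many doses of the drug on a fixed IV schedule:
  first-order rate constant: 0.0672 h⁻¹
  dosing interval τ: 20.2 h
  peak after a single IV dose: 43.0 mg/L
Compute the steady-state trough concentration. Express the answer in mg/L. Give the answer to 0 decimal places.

15 mg/L

e^(−kτ) = e^(−0.06720 × 20.2) = 0.2573
Accumulation ratio R = 1 / (1 − e^(−kτ)) = 1 / (1 − 0.2573) = 1.346
Steady-state trough = C₀ × R × e^(−kτ) = 43.0 × 1.346 × 0.2573 = 14.89 mg/L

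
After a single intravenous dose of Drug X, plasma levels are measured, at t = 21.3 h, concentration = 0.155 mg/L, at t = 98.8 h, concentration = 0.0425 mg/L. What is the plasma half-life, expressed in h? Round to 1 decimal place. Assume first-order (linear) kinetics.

k = ln(C₁/C₂) / (t₂ − t₁) = ln(0.155/0.0425) / (98.8 − 21.3)
  = 1.294 / 77.50 = 0.01670 h⁻¹
t½ = ln2 / k = 0.693147 / 0.01670 = 41.51 h

41.5 h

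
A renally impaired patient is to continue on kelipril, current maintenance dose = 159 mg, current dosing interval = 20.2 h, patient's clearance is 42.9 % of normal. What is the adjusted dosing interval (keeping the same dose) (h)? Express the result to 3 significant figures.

47.1 h

To keep the same average steady-state level, dosing rate must scale with clearance.
CL ratio = 42.9 / 100 = 0.4290
New interval (same dose) = 20.2 / 0.4290 = 47.09 h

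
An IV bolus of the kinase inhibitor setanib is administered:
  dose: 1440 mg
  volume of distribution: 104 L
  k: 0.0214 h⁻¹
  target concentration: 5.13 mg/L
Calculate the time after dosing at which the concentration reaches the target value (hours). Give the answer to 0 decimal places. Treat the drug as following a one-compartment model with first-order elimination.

C₀ = Dose / Vd = 1440 / 104 = 13.85 mg/L
t = ln(C₀ / C) / k = ln(13.85 / 5.13) / 0.02140
  = ln(2.700) / 0.02140 = 0.9933 / 0.02140 = 46.42 h

46 h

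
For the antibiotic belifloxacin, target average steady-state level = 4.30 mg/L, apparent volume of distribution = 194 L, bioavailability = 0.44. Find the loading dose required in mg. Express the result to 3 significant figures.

1900 mg

LD = Css × Vd / F = 4.30 × 194 / 0.44 = 1896 mg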